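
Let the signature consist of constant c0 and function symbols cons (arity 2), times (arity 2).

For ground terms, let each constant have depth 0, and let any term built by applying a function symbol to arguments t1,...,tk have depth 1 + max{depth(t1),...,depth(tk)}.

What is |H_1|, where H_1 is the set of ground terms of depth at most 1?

Write N_k for the number of ground terms of depth ≤ k. A term of depth ≤ k is either a constant or a function symbol applied to arguments of depth ≤ k−1, so N_k = 1 + N_{k-1}^2 + N_{k-1}^2.
N_0 = 1
N_1 = 1 + 1^2 + 1^2 = 3
Explicitly: c0, cons(c0, c0), times(c0, c0).

3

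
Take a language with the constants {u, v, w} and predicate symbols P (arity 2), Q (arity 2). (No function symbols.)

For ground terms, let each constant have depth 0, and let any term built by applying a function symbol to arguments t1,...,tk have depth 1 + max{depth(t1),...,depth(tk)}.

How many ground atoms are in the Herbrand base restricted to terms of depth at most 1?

First count ground terms of depth ≤ 1.
With no function symbols every ground term is a constant, so there are exactly 3 ground terms at every depth bound.
N_0 = 3
N_1 = 3
Explicitly: u, v, w.
So |H| = 3.
For each predicate symbol, the number of ground atoms is |H| raised to its arity; summing:
  P: 3^2 = 9;  Q: 3^2 = 9
Total ground atoms: 9 + 9 = 18.

18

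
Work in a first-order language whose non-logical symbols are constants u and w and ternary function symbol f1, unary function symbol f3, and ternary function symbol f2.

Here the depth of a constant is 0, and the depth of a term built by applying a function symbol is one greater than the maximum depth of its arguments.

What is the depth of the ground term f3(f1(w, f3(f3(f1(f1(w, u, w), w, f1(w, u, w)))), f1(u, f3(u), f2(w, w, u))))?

depth(f1(w, u, w)) = 1 + max(0, 0, 0) = 1
depth(f1(f1(w, u, w), w, f1(w, u, w))) = 1 + max(1, 0, 1) = 2
depth(f3(f1(f1(w, u, w), w, f1(w, u, w)))) = 1 + depth(f1(f1(w, u, w), w, f1(w, u, w))) = 1 + 2 = 3
depth(f3(f3(f1(f1(w, u, w), w, f1(w, u, w))))) = 1 + depth(f3(f1(f1(w, u, w), w, f1(w, u, w)))) = 1 + 3 = 4
depth(f3(u)) = 1 + depth(u) = 1 + 0 = 1
depth(f2(w, w, u)) = 1 + max(0, 0, 0) = 1
depth(f1(u, f3(u), f2(w, w, u))) = 1 + max(0, 1, 1) = 2
depth(f1(w, f3(f3(f1(f1(w, u, w), w, f1(w, u, w)))), f1(u, f3(u), f2(w, w, u)))) = 1 + max(0, 4, 2) = 5
depth(f3(f1(w, f3(f3(f1(f1(w, u, w), w, f1(w, u, w)))), f1(u, f3(u), f2(w, w, u))))) = 1 + depth(f1(w, f3(f3(f1(f1(w, u, w), w, f1(w, u, w)))), f1(u, f3(u), f2(w, w, u)))) = 1 + 5 = 6

6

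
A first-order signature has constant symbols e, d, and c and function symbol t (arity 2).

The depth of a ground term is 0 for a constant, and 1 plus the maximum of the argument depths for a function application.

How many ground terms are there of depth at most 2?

147

If N_k denotes the number of depth-≤k ground terms, the 3 constants give N_0 = 3, and each function symbol of arity r contributes N_{k-1}^r new terms at level k: N_k = 3 + N_{k-1}^2.
N_0 = 3
N_1 = 3 + 3^2 = 12
N_2 = 3 + 12^2 = 147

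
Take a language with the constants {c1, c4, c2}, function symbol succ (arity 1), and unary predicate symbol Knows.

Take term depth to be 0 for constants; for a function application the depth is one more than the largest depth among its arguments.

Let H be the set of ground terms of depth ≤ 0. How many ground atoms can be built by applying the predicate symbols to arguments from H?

First count ground terms of depth ≤ 0.
Let N_k count ground terms of depth at most k. Each non-constant term of depth ≤ k is some function symbol applied to depth-≤(k−1) arguments, giving N_k = 3 + N_{k-1}.
N_0 = 3
Explicitly: c1, c4, c2.
So |H| = 3.
Ground atoms are formed by filling each argument slot of a predicate with a term from H, so an r-ary predicate gives |H|^r atoms:
  Knows: 3
Total ground atoms: 3.

3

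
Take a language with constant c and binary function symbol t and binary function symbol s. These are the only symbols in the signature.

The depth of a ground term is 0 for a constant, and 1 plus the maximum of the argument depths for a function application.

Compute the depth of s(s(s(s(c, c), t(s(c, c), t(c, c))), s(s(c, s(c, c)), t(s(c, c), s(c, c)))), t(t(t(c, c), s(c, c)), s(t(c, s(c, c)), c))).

depth(s(c, c)) = 1 + max(0, 0) = 1
depth(t(c, c)) = 1 + max(0, 0) = 1
depth(t(s(c, c), t(c, c))) = 1 + max(1, 1) = 2
depth(s(s(c, c), t(s(c, c), t(c, c)))) = 1 + max(1, 2) = 3
depth(s(c, s(c, c))) = 1 + max(0, 1) = 2
depth(t(s(c, c), s(c, c))) = 1 + max(1, 1) = 2
depth(s(s(c, s(c, c)), t(s(c, c), s(c, c)))) = 1 + max(2, 2) = 3
depth(s(s(s(c, c), t(s(c, c), t(c, c))), s(s(c, s(c, c)), t(s(c, c), s(c, c))))) = 1 + max(3, 3) = 4
depth(t(t(c, c), s(c, c))) = 1 + max(1, 1) = 2
depth(t(c, s(c, c))) = 1 + max(0, 1) = 2
depth(s(t(c, s(c, c)), c)) = 1 + max(2, 0) = 3
depth(t(t(t(c, c), s(c, c)), s(t(c, s(c, c)), c))) = 1 + max(2, 3) = 4
depth(s(s(s(s(c, c), t(s(c, c), t(c, c))), s(s(c, s(c, c)), t(s(c, c), s(c, c)))), t(t(t(c, c), s(c, c)), s(t(c, s(c, c)), c)))) = 1 + max(4, 4) = 5

5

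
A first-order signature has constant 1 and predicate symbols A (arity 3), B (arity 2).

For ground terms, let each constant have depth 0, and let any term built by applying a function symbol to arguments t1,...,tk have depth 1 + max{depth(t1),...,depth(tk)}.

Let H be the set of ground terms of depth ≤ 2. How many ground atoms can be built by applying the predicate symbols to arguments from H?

2

First count ground terms of depth ≤ 2.
With no function symbols every ground term is a constant, so there is exactly 1 ground term at every depth bound.
N_0 = 1
N_1 = 1
N_2 = 1
So |H| = 1.
Ground atoms are formed by filling each argument slot of a predicate with a term from H, so an r-ary predicate gives |H|^r atoms:
  A: 1^3 = 1;  B: 1^2 = 1
Total ground atoms: 1 + 1 = 2.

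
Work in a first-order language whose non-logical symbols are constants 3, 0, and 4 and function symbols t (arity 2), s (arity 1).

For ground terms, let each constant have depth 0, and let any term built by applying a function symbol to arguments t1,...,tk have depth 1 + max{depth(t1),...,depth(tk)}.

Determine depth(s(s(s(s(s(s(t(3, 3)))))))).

7

depth(t(3, 3)) = 1 + max(0, 0) = 1
depth(s(t(3, 3))) = 1 + depth(t(3, 3)) = 1 + 1 = 2
depth(s(s(t(3, 3)))) = 1 + depth(s(t(3, 3))) = 1 + 2 = 3
depth(s(s(s(t(3, 3))))) = 1 + depth(s(s(t(3, 3)))) = 1 + 3 = 4
depth(s(s(s(s(t(3, 3)))))) = 1 + depth(s(s(s(t(3, 3))))) = 1 + 4 = 5
depth(s(s(s(s(s(t(3, 3))))))) = 1 + depth(s(s(s(s(t(3, 3)))))) = 1 + 5 = 6
depth(s(s(s(s(s(s(t(3, 3)))))))) = 1 + depth(s(s(s(s(s(t(3, 3))))))) = 1 + 6 = 7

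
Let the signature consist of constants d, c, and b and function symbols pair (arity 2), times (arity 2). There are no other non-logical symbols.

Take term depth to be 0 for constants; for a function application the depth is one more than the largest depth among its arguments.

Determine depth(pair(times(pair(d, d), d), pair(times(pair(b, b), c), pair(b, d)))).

depth(pair(d, d)) = 1 + max(0, 0) = 1
depth(times(pair(d, d), d)) = 1 + max(1, 0) = 2
depth(pair(b, b)) = 1 + max(0, 0) = 1
depth(times(pair(b, b), c)) = 1 + max(1, 0) = 2
depth(pair(b, d)) = 1 + max(0, 0) = 1
depth(pair(times(pair(b, b), c), pair(b, d))) = 1 + max(2, 1) = 3
depth(pair(times(pair(d, d), d), pair(times(pair(b, b), c), pair(b, d)))) = 1 + max(2, 3) = 4

4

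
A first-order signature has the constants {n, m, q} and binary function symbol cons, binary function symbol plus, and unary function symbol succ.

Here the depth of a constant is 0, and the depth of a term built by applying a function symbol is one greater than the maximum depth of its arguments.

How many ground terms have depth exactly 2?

If N_k denotes the number of depth-≤k ground terms, the 3 constants give N_0 = 3, and each function symbol of arity r contributes N_{k-1}^r new terms at level k: N_k = 3 + N_{k-1}^2 + N_{k-1}^2 + N_{k-1}.
N_0 = 3
N_1 = 3 + 3^2 + 3^2 + 3 = 24
N_2 = 3 + 24^2 + 24^2 + 24 = 1179
Terms of depth exactly 2: N_2 − N_1 = 1179 − 24 = 1155.

1155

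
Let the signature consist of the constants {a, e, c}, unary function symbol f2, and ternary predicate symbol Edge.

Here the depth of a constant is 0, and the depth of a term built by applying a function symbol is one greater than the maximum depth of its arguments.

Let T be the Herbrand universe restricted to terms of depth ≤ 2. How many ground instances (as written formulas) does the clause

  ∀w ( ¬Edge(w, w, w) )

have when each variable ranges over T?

9

Ground terms of depth ≤ 2:
  Let N_k = |{terms of depth ≤ k}|. Then N_0 = 3 and N_k = 3 + N_{k-1} for k ≥ 1 (one summand per function symbol, arity giving the exponent).
  N_0 = 3
  N_1 = 3 + 3 = 6
  N_2 = 3 + 6 = 9
  Explicitly: a, e, c, f2(a), f2(e), f2(c), f2(f2(a)), f2(f2(e)), f2(f2(c)).
So there are 9 ground terms available for substitution.
There is 1 variable to instantiate (w),  occurring in at least one literal, so different choices give different ground instances.
Number of ground instances = 9.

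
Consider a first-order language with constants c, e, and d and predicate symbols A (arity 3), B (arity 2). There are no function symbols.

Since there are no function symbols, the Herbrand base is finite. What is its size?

36

With no function symbols, the Herbrand universe is just the 3 constants.
Ground atoms per predicate: A: 3^3 = 27, B: 3^2 = 9.
Herbrand base size = 27 + 9 = 36.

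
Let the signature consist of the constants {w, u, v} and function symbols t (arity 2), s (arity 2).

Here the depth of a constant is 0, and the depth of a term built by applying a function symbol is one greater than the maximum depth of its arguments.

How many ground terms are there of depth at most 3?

Count level by level. With function symbols t/2, s/2, the terms of depth ≤ k are the 3 constants together with each function applied to depth-≤(k−1) tuples, so N_k = 3 + N_{k-1}^2 + N_{k-1}^2.
N_0 = 3
N_1 = 3 + 3^2 + 3^2 = 21
N_2 = 3 + 21^2 + 21^2 = 885
N_3 = 3 + 885^2 + 885^2 = 1566453

1566453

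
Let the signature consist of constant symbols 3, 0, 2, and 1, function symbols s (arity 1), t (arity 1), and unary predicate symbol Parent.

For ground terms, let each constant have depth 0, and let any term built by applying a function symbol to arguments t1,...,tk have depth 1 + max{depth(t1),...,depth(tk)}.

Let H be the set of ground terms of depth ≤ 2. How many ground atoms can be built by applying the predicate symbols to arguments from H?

First count ground terms of depth ≤ 2.
Let N_k count ground terms of depth at most k. Each non-constant term of depth ≤ k is some function symbol applied to depth-≤(k−1) arguments, giving N_k = 4 + N_{k-1} + N_{k-1}.
N_0 = 4
N_1 = 4 + 4 + 4 = 12
N_2 = 4 + 12 + 12 = 28
So |H| = 28.
For each predicate symbol, the number of ground atoms is |H| raised to its arity; summing:
  Parent: 28
Total ground atoms: 28.

28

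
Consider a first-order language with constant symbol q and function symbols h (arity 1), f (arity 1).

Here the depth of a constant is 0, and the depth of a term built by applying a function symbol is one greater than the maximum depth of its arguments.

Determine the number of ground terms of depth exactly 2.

Write N_k for the number of ground terms of depth ≤ k. A term of depth ≤ k is either a constant or a function symbol applied to arguments of depth ≤ k−1, so N_k = 1 + N_{k-1} + N_{k-1}.
N_0 = 1
N_1 = 1 + 1 + 1 = 3
N_2 = 1 + 3 + 3 = 7
Terms of depth exactly 2: N_2 − N_1 = 7 − 3 = 4.

4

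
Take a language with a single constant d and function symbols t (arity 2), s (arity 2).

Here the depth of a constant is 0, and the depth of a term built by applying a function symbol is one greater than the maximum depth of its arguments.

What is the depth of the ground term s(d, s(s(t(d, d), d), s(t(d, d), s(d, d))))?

depth(t(d, d)) = 1 + max(0, 0) = 1
depth(s(t(d, d), d)) = 1 + max(1, 0) = 2
depth(s(d, d)) = 1 + max(0, 0) = 1
depth(s(t(d, d), s(d, d))) = 1 + max(1, 1) = 2
depth(s(s(t(d, d), d), s(t(d, d), s(d, d)))) = 1 + max(2, 2) = 3
depth(s(d, s(s(t(d, d), d), s(t(d, d), s(d, d))))) = 1 + max(0, 3) = 4

4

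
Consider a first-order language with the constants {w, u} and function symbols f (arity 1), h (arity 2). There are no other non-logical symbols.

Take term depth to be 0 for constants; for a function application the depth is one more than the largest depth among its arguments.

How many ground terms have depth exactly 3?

5478

Let N_k = |{terms of depth ≤ k}|. Then N_0 = 2 and N_k = 2 + N_{k-1} + N_{k-1}^2 for k ≥ 1 (one summand per function symbol, arity giving the exponent).
N_0 = 2
N_1 = 2 + 2 + 2^2 = 8
N_2 = 2 + 8 + 8^2 = 74
N_3 = 2 + 74 + 74^2 = 5552
Terms of depth exactly 3: N_3 − N_2 = 5552 − 74 = 5478.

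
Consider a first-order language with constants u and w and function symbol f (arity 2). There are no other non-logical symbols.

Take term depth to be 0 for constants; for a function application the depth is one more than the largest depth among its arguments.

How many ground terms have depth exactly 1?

If N_k denotes the number of depth-≤k ground terms, the 2 constants give N_0 = 2, and each function symbol of arity r contributes N_{k-1}^r new terms at level k: N_k = 2 + N_{k-1}^2.
N_0 = 2
N_1 = 2 + 2^2 = 6
Terms of depth exactly 1: N_1 − N_0 = 6 − 2 = 4.

4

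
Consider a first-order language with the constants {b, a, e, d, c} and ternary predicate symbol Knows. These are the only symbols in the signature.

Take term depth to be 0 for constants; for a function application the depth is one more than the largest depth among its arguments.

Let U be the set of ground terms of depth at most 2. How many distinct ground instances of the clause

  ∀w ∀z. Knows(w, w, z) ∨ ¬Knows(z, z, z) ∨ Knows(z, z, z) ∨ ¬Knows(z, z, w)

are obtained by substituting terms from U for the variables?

Ground terms of depth ≤ 2:
  With no function symbols every ground term is a constant, so there are exactly 5 ground terms at every depth bound.
  N_0 = 5
  N_1 = 5
  N_2 = 5
So there are 5 ground terms available for substitution.
The body mentions every one of the 2 quantified variables; since ground terms form a free algebra, no two substitutions collapse to the same formula.
Number of ground instances = 5^2 = 25.

25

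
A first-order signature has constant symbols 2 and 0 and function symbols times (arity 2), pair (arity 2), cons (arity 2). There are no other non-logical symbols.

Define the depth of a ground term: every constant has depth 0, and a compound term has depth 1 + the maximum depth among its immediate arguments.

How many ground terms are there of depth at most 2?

590

Write N_k for the number of ground terms of depth ≤ k. A term of depth ≤ k is either a constant or a function symbol applied to arguments of depth ≤ k−1, so N_k = 2 + N_{k-1}^2 + N_{k-1}^2 + N_{k-1}^2.
N_0 = 2
N_1 = 2 + 2^2 + 2^2 + 2^2 = 14
N_2 = 2 + 14^2 + 14^2 + 14^2 = 590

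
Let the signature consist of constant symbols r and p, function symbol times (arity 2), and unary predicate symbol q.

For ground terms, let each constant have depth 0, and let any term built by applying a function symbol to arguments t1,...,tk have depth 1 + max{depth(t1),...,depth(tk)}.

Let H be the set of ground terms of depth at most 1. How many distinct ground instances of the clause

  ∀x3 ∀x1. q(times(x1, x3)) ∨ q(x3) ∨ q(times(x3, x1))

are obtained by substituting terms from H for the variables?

Ground terms of depth ≤ 1:
  Write N_k for the number of ground terms of depth ≤ k. A term of depth ≤ k is either a constant or a function symbol applied to arguments of depth ≤ k−1, so N_k = 2 + N_{k-1}^2.
  N_0 = 2
  N_1 = 2 + 2^2 = 6
So there are 6 ground terms available for substitution.
Each of x3, x1 ranges independently over the available ground terms, and distinct assignments produce distinct instances.
Number of ground instances = 6^2 = 36.

36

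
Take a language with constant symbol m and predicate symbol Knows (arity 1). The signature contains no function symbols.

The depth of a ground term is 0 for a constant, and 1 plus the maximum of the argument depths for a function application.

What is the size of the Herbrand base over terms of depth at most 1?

1

First count ground terms of depth ≤ 1.
With no function symbols every ground term is a constant, so there is exactly 1 ground term at every depth bound.
N_0 = 1
N_1 = 1
So |H| = 1.
A ground atom is a predicate applied to a tuple of terms from H, so the count is the sum over predicates of |H|^arity:
  Knows: 1
Total ground atoms: 1.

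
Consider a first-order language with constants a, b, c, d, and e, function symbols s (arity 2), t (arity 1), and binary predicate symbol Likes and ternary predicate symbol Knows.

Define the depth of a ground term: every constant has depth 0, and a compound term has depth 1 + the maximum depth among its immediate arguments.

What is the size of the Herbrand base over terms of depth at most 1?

First count ground terms of depth ≤ 1.
Write N_k for the number of ground terms of depth ≤ k. A term of depth ≤ k is either a constant or a function symbol applied to arguments of depth ≤ k−1, so N_k = 5 + N_{k-1}^2 + N_{k-1}.
N_0 = 5
N_1 = 5 + 5^2 + 5 = 35
So |H| = 35.
For each predicate symbol, the number of ground atoms is |H| raised to its arity; summing:
  Likes: 35^2 = 1225;  Knows: 35^3 = 42875
Total ground atoms: 1225 + 42875 = 44100.

44100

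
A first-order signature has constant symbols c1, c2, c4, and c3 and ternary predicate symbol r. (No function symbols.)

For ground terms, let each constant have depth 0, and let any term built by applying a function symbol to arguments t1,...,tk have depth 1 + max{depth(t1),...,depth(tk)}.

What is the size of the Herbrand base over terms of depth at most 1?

First count ground terms of depth ≤ 1.
With no function symbols every ground term is a constant, so there are exactly 4 ground terms at every depth bound.
N_0 = 4
N_1 = 4
Explicitly: c1, c2, c4, c3.
So |H| = 4.
A ground atom is a predicate applied to a tuple of terms from H, so the count is the sum over predicates of |H|^arity:
  r: 4^3 = 64
Total ground atoms: 64.

64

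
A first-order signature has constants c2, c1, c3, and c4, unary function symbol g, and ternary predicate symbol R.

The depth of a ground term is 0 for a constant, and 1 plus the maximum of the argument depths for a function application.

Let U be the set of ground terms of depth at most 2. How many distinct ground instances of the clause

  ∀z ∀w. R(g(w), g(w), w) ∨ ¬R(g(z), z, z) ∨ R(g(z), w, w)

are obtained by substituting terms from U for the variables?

144

Ground terms of depth ≤ 2:
  Count level by level. With function symbols g/1, the terms of depth ≤ k are the 4 constants together with each function applied to depth-≤(k−1) tuples, so N_k = 4 + N_{k-1}.
  N_0 = 4
  N_1 = 4 + 4 = 8
  N_2 = 4 + 8 = 12
  Explicitly: c2, c1, c3, c4, g(c2), g(c1), g(c3), g(c4), g(g(c2)), g(g(c1)), g(g(c3)), g(g(c4)).
So there are 12 ground terms available for substitution.
The clause has 2 distinct variables (z, w), each appearing in the body. In the free term algebra distinct substitutions yield syntactically distinct ground instances.
Number of ground instances = 12^2 = 144.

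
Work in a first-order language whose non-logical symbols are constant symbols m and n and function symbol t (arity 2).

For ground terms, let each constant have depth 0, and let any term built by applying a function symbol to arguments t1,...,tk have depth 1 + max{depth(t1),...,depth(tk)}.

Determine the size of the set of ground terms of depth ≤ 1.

6

Let N_k = |{terms of depth ≤ k}|. Then N_0 = 2 and N_k = 2 + N_{k-1}^2 for k ≥ 1 (one summand per function symbol, arity giving the exponent).
N_0 = 2
N_1 = 2 + 2^2 = 6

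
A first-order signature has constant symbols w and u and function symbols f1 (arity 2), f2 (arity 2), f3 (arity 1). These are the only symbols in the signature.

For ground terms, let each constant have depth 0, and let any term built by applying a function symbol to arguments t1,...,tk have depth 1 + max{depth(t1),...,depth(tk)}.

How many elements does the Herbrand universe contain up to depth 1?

Let N_k count ground terms of depth at most k. Each non-constant term of depth ≤ k is some function symbol applied to depth-≤(k−1) arguments, giving N_k = 2 + N_{k-1}^2 + N_{k-1}^2 + N_{k-1}.
N_0 = 2
N_1 = 2 + 2^2 + 2^2 + 2 = 12

12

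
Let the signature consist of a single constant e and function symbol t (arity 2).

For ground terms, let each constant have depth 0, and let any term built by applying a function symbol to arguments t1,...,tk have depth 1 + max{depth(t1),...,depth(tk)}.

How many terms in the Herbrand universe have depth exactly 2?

3

Write N_k for the number of ground terms of depth ≤ k. A term of depth ≤ k is either a constant or a function symbol applied to arguments of depth ≤ k−1, so N_k = 1 + N_{k-1}^2.
N_0 = 1
N_1 = 1 + 1^2 = 2
N_2 = 1 + 2^2 = 5
Terms of depth exactly 2: N_2 − N_1 = 5 − 2 = 3.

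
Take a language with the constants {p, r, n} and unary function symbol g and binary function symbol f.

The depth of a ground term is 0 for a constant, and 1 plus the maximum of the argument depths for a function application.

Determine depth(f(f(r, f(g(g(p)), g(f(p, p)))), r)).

5

depth(g(p)) = 1 + depth(p) = 1 + 0 = 1
depth(g(g(p))) = 1 + depth(g(p)) = 1 + 1 = 2
depth(f(p, p)) = 1 + max(0, 0) = 1
depth(g(f(p, p))) = 1 + depth(f(p, p)) = 1 + 1 = 2
depth(f(g(g(p)), g(f(p, p)))) = 1 + max(2, 2) = 3
depth(f(r, f(g(g(p)), g(f(p, p))))) = 1 + max(0, 3) = 4
depth(f(f(r, f(g(g(p)), g(f(p, p)))), r)) = 1 + max(4, 0) = 5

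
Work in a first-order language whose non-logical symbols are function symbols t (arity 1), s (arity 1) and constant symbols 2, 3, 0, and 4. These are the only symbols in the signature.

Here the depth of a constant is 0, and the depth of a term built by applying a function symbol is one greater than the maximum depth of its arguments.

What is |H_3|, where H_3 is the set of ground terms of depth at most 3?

Write N_k for the number of ground terms of depth ≤ k. A term of depth ≤ k is either a constant or a function symbol applied to arguments of depth ≤ k−1, so N_k = 4 + N_{k-1} + N_{k-1}.
N_0 = 4
N_1 = 4 + 4 + 4 = 12
N_2 = 4 + 12 + 12 = 28
N_3 = 4 + 28 + 28 = 60

60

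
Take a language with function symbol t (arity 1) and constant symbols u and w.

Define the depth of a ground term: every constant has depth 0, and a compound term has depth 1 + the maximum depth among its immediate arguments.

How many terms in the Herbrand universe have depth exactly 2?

2

Let N_k count ground terms of depth at most k. Each non-constant term of depth ≤ k is some function symbol applied to depth-≤(k−1) arguments, giving N_k = 2 + N_{k-1}.
N_0 = 2
N_1 = 2 + 2 = 4
N_2 = 2 + 4 = 6
Terms of depth exactly 2: N_2 − N_1 = 6 − 4 = 2.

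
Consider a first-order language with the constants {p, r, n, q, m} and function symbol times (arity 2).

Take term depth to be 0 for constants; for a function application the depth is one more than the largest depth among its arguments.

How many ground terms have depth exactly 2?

Let N_k = |{terms of depth ≤ k}|. Then N_0 = 5 and N_k = 5 + N_{k-1}^2 for k ≥ 1 (one summand per function symbol, arity giving the exponent).
N_0 = 5
N_1 = 5 + 5^2 = 30
N_2 = 5 + 30^2 = 905
Terms of depth exactly 2: N_2 − N_1 = 905 − 30 = 875.

875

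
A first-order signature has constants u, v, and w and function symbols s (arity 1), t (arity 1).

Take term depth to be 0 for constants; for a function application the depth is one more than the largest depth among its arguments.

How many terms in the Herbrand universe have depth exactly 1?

6

If N_k denotes the number of depth-≤k ground terms, the 3 constants give N_0 = 3, and each function symbol of arity r contributes N_{k-1}^r new terms at level k: N_k = 3 + N_{k-1} + N_{k-1}.
N_0 = 3
N_1 = 3 + 3 + 3 = 9
Terms of depth exactly 1: N_1 − N_0 = 9 − 3 = 6.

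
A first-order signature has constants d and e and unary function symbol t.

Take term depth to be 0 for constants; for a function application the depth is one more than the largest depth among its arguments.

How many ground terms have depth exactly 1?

2

Count level by level. With function symbols t/1, the terms of depth ≤ k are the 2 constants together with each function applied to depth-≤(k−1) tuples, so N_k = 2 + N_{k-1}.
N_0 = 2
N_1 = 2 + 2 = 4
Terms of depth exactly 1: N_1 − N_0 = 4 − 2 = 2.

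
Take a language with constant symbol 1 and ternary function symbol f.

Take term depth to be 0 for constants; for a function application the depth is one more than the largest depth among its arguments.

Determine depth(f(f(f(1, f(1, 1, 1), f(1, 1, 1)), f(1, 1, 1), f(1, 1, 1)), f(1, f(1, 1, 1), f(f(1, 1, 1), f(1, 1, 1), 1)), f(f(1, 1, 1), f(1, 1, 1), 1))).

4

depth(f(1, 1, 1)) = 1 + max(0, 0, 0) = 1
depth(f(1, f(1, 1, 1), f(1, 1, 1))) = 1 + max(0, 1, 1) = 2
depth(f(f(1, f(1, 1, 1), f(1, 1, 1)), f(1, 1, 1), f(1, 1, 1))) = 1 + max(2, 1, 1) = 3
depth(f(f(1, 1, 1), f(1, 1, 1), 1)) = 1 + max(1, 1, 0) = 2
depth(f(1, f(1, 1, 1), f(f(1, 1, 1), f(1, 1, 1), 1))) = 1 + max(0, 1, 2) = 3
depth(f(f(f(1, f(1, 1, 1), f(1, 1, 1)), f(1, 1, 1), f(1, 1, 1)), f(1, f(1, 1, 1), f(f(1, 1, 1), f(1, 1, 1), 1)), f(f(1, 1, 1), f(1, 1, 1), 1))) = 1 + max(3, 3, 2) = 4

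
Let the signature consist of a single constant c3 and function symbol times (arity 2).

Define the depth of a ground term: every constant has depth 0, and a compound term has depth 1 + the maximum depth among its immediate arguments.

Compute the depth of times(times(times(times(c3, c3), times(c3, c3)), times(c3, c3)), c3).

4

depth(times(c3, c3)) = 1 + max(0, 0) = 1
depth(times(times(c3, c3), times(c3, c3))) = 1 + max(1, 1) = 2
depth(times(times(times(c3, c3), times(c3, c3)), times(c3, c3))) = 1 + max(2, 1) = 3
depth(times(times(times(times(c3, c3), times(c3, c3)), times(c3, c3)), c3)) = 1 + max(3, 0) = 4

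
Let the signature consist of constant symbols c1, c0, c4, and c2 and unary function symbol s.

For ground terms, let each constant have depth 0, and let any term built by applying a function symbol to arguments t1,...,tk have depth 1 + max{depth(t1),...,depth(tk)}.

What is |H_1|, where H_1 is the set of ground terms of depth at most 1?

8

Let N_k count ground terms of depth at most k. Each non-constant term of depth ≤ k is some function symbol applied to depth-≤(k−1) arguments, giving N_k = 4 + N_{k-1}.
N_0 = 4
N_1 = 4 + 4 = 8
Explicitly: c1, c0, c4, c2, s(c1), s(c0), s(c4), s(c2).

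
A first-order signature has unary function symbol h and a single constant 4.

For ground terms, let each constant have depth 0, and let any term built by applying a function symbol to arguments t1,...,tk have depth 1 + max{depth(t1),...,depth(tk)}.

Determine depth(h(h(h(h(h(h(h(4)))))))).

depth(h(4)) = 1 + depth(4) = 1 + 0 = 1
depth(h(h(4))) = 1 + depth(h(4)) = 1 + 1 = 2
depth(h(h(h(4)))) = 1 + depth(h(h(4))) = 1 + 2 = 3
depth(h(h(h(h(4))))) = 1 + depth(h(h(h(4)))) = 1 + 3 = 4
depth(h(h(h(h(h(4)))))) = 1 + depth(h(h(h(h(4))))) = 1 + 4 = 5
depth(h(h(h(h(h(h(4))))))) = 1 + depth(h(h(h(h(h(4)))))) = 1 + 5 = 6
depth(h(h(h(h(h(h(h(4)))))))) = 1 + depth(h(h(h(h(h(h(4))))))) = 1 + 6 = 7

7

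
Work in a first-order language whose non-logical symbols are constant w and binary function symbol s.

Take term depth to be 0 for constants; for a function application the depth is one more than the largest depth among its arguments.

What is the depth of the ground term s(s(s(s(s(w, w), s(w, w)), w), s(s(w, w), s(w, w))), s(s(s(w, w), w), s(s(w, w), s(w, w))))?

5

depth(s(w, w)) = 1 + max(0, 0) = 1
depth(s(s(w, w), s(w, w))) = 1 + max(1, 1) = 2
depth(s(s(s(w, w), s(w, w)), w)) = 1 + max(2, 0) = 3
depth(s(s(s(s(w, w), s(w, w)), w), s(s(w, w), s(w, w)))) = 1 + max(3, 2) = 4
depth(s(s(w, w), w)) = 1 + max(1, 0) = 2
depth(s(s(s(w, w), w), s(s(w, w), s(w, w)))) = 1 + max(2, 2) = 3
depth(s(s(s(s(s(w, w), s(w, w)), w), s(s(w, w), s(w, w))), s(s(s(w, w), w), s(s(w, w), s(w, w))))) = 1 + max(4, 3) = 5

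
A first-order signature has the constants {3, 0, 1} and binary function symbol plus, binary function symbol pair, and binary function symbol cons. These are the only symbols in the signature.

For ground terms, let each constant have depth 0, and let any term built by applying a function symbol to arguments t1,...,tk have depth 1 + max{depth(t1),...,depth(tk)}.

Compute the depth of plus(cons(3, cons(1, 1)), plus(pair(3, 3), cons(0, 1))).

depth(cons(1, 1)) = 1 + max(0, 0) = 1
depth(cons(3, cons(1, 1))) = 1 + max(0, 1) = 2
depth(pair(3, 3)) = 1 + max(0, 0) = 1
depth(cons(0, 1)) = 1 + max(0, 0) = 1
depth(plus(pair(3, 3), cons(0, 1))) = 1 + max(1, 1) = 2
depth(plus(cons(3, cons(1, 1)), plus(pair(3, 3), cons(0, 1)))) = 1 + max(2, 2) = 3

3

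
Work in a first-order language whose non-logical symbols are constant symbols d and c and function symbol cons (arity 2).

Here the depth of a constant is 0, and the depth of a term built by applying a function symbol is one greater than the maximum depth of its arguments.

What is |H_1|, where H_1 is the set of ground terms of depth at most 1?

6

Write N_k for the number of ground terms of depth ≤ k. A term of depth ≤ k is either a constant or a function symbol applied to arguments of depth ≤ k−1, so N_k = 2 + N_{k-1}^2.
N_0 = 2
N_1 = 2 + 2^2 = 6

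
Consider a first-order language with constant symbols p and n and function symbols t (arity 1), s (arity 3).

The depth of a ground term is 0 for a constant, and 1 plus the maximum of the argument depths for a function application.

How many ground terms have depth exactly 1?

Let N_k = |{terms of depth ≤ k}|. Then N_0 = 2 and N_k = 2 + N_{k-1} + N_{k-1}^3 for k ≥ 1 (one summand per function symbol, arity giving the exponent).
N_0 = 2
N_1 = 2 + 2 + 2^3 = 12
Terms of depth exactly 1: N_1 − N_0 = 12 − 2 = 10.

10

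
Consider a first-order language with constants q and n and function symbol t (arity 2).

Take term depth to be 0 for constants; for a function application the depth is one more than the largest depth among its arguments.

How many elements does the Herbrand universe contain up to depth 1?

6

Let N_k = |{terms of depth ≤ k}|. Then N_0 = 2 and N_k = 2 + N_{k-1}^2 for k ≥ 1 (one summand per function symbol, arity giving the exponent).
N_0 = 2
N_1 = 2 + 2^2 = 6
Explicitly: q, n, t(q, q), t(q, n), t(n, q), t(n, n).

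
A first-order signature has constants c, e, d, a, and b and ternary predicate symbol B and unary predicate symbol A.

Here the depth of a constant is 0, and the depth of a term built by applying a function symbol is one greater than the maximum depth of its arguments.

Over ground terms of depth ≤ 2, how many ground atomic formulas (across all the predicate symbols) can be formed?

First count ground terms of depth ≤ 2.
With no function symbols every ground term is a constant, so there are exactly 5 ground terms at every depth bound.
N_0 = 5
N_1 = 5
N_2 = 5
So |H| = 5.
A ground atom is a predicate applied to a tuple of terms from H, so the count is the sum over predicates of |H|^arity:
  B: 5^3 = 125;  A: 5
Total ground atoms: 125 + 5 = 130.

130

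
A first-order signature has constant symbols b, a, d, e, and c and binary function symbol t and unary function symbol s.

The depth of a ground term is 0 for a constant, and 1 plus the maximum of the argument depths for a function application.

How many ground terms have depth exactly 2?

1230

Let N_k count ground terms of depth at most k. Each non-constant term of depth ≤ k is some function symbol applied to depth-≤(k−1) arguments, giving N_k = 5 + N_{k-1}^2 + N_{k-1}.
N_0 = 5
N_1 = 5 + 5^2 + 5 = 35
N_2 = 5 + 35^2 + 35 = 1265
Terms of depth exactly 2: N_2 − N_1 = 1265 − 35 = 1230.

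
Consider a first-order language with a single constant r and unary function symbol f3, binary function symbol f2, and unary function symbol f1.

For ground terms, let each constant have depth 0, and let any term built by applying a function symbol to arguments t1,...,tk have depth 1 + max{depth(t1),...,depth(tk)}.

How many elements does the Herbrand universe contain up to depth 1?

Count level by level. With function symbols f3/1, f2/2, f1/1, the terms of depth ≤ k are the 1 constant together with each function applied to depth-≤(k−1) tuples, so N_k = 1 + N_{k-1} + N_{k-1}^2 + N_{k-1}.
N_0 = 1
N_1 = 1 + 1 + 1^2 + 1 = 4
Explicitly: r, f3(r), f2(r, r), f1(r).

4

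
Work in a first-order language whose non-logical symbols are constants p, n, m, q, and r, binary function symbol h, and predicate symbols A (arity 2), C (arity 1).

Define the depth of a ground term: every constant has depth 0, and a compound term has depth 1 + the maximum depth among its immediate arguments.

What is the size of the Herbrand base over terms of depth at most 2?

First count ground terms of depth ≤ 2.
Let N_k = |{terms of depth ≤ k}|. Then N_0 = 5 and N_k = 5 + N_{k-1}^2 for k ≥ 1 (one summand per function symbol, arity giving the exponent).
N_0 = 5
N_1 = 5 + 5^2 = 30
N_2 = 5 + 30^2 = 905
So |H| = 905.
For each predicate symbol, the number of ground atoms is |H| raised to its arity; summing:
  A: 905^2 = 819025;  C: 905
Total ground atoms: 819025 + 905 = 819930.

819930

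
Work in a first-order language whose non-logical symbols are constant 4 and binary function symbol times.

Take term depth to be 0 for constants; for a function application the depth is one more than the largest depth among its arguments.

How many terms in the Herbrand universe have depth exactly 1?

1

Count level by level. With function symbols times/2, the terms of depth ≤ k are the 1 constant together with each function applied to depth-≤(k−1) tuples, so N_k = 1 + N_{k-1}^2.
N_0 = 1
N_1 = 1 + 1^2 = 2
Terms of depth exactly 1: N_1 − N_0 = 2 − 1 = 1.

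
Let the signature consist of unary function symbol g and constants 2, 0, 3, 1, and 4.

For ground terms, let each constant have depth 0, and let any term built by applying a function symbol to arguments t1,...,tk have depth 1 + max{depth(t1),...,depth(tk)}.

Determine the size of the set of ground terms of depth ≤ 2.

15

If N_k denotes the number of depth-≤k ground terms, the 5 constants give N_0 = 5, and each function symbol of arity r contributes N_{k-1}^r new terms at level k: N_k = 5 + N_{k-1}.
N_0 = 5
N_1 = 5 + 5 = 10
N_2 = 5 + 10 = 15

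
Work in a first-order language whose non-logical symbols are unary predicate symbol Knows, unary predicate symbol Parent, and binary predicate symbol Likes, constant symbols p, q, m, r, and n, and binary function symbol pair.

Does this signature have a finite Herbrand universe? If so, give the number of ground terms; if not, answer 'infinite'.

The signature has at least one function symbol (pair, arity 2) and at least one constant (p).
Iterating pair gives infinitely many distinct ground terms: p, pair(p, p), pair(pair(p, p), pair(p, p)), ...
So the Herbrand universe is infinite.

infinite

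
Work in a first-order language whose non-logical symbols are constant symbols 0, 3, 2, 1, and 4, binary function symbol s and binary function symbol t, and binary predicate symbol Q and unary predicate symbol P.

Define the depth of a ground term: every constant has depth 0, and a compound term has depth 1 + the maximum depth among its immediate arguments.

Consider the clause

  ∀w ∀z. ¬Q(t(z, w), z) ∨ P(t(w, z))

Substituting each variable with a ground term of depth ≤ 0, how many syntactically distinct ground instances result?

Ground terms of depth ≤ 0:
  Let N_k = |{terms of depth ≤ k}|. Then N_0 = 5 and N_k = 5 + N_{k-1}^2 + N_{k-1}^2 for k ≥ 1 (one summand per function symbol, arity giving the exponent).
  N_0 = 5
  Explicitly: 0, 3, 2, 1, 4.
So there are 5 ground terms available for substitution.
The body mentions every one of the 2 quantified variables; since ground terms form a free algebra, no two substitutions collapse to the same formula.
Number of ground instances = 5^2 = 25.

25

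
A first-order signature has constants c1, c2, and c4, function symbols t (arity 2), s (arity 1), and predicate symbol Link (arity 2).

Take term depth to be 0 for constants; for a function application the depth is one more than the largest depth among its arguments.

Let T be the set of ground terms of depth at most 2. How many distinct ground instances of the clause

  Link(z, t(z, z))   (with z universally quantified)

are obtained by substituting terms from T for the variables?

243

Ground terms of depth ≤ 2:
  Write N_k for the number of ground terms of depth ≤ k. A term of depth ≤ k is either a constant or a function symbol applied to arguments of depth ≤ k−1, so N_k = 3 + N_{k-1}^2 + N_{k-1}.
  N_0 = 3
  N_1 = 3 + 3^2 + 3 = 15
  N_2 = 3 + 15^2 + 15 = 243
So there are 243 ground terms available for substitution.
There is 1 variable to instantiate (z),  occurring in at least one literal, so different choices give different ground instances.
Number of ground instances = 243.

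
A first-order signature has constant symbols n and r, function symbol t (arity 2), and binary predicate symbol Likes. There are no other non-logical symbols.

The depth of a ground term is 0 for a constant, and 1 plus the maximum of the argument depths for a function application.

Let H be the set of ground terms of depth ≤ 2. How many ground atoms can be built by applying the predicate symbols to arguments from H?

First count ground terms of depth ≤ 2.
If N_k denotes the number of depth-≤k ground terms, the 2 constants give N_0 = 2, and each function symbol of arity r contributes N_{k-1}^r new terms at level k: N_k = 2 + N_{k-1}^2.
N_0 = 2
N_1 = 2 + 2^2 = 6
N_2 = 2 + 6^2 = 38
So |H| = 38.
For each predicate symbol, the number of ground atoms is |H| raised to its arity; summing:
  Likes: 38^2 = 1444
Total ground atoms: 1444.

1444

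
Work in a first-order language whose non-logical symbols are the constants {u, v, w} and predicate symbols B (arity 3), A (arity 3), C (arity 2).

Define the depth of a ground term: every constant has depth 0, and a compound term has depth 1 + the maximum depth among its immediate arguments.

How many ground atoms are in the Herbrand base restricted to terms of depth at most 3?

63

First count ground terms of depth ≤ 3.
With no function symbols every ground term is a constant, so there are exactly 3 ground terms at every depth bound.
N_0 = 3
N_1 = 3
N_2 = 3
N_3 = 3
So |H| = 3.
A ground atom is a predicate applied to a tuple of terms from H, so the count is the sum over predicates of |H|^arity:
  B: 3^3 = 27;  A: 3^3 = 27;  C: 3^2 = 9
Total ground atoms: 27 + 27 + 9 = 63.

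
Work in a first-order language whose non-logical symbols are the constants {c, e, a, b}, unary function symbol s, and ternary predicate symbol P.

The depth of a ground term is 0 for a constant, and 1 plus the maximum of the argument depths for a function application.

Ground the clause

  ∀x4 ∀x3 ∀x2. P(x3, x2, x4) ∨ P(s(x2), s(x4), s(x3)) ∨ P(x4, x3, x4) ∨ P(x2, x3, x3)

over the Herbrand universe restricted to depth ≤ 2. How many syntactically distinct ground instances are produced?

1728

Ground terms of depth ≤ 2:
  Let N_k count ground terms of depth at most k. Each non-constant term of depth ≤ k is some function symbol applied to depth-≤(k−1) arguments, giving N_k = 4 + N_{k-1}.
  N_0 = 4
  N_1 = 4 + 4 = 8
  N_2 = 4 + 8 = 12
  Explicitly: c, e, a, b, s(c), s(e), s(a), s(b), s(s(c)), s(s(e)), s(s(a)), s(s(b)).
So there are 12 ground terms available for substitution.
The clause has 3 distinct variables (x4, x3, x2), each appearing in the body. In the free term algebra distinct substitutions yield syntactically distinct ground instances.
Number of ground instances = 12^3 = 1728.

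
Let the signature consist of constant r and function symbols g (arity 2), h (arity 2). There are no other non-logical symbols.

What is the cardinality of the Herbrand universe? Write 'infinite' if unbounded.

infinite

The signature has at least one function symbol (g, arity 2) and at least one constant (r).
Iterating g gives infinitely many distinct ground terms: r, g(r, r), g(g(r, r), g(r, r)), ...
So the Herbrand universe is infinite.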